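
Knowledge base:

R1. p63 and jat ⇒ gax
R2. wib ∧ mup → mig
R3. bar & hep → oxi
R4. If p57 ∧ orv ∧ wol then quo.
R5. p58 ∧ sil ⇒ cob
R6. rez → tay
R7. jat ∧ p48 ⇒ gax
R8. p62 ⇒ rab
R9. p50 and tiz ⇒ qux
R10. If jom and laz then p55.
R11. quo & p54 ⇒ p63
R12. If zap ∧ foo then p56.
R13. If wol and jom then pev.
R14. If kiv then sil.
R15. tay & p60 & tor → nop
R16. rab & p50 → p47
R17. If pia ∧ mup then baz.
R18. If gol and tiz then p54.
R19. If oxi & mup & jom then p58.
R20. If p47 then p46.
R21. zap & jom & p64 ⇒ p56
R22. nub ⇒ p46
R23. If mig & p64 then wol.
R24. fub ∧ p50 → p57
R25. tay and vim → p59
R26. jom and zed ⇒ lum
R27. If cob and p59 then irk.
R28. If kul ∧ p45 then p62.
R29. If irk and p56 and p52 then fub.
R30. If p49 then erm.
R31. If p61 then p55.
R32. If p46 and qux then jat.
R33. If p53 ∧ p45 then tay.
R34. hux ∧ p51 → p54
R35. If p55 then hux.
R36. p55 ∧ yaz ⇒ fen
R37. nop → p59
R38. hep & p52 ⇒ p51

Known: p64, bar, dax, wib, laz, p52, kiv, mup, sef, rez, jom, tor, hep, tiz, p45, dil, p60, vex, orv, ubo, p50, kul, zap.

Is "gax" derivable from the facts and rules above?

mig  (by R2: wib, mup)
oxi  (by R3: bar, hep)
tay  (by R6: rez)
qux  (by R9: p50, tiz)
p55  (by R10: jom, laz)
sil  (by R14: kiv)
nop  (by R15: tay, p60, tor)
p58  (by R19: oxi, mup, jom)
p56  (by R21: zap, jom, p64)
wol  (by R23: mig, p64)
p62  (by R28: kul, p45)
hux  (by R35: p55)
p59  (by R37: nop)
p51  (by R38: hep, p52)
cob  (by R5: p58, sil)
rab  (by R8: p62)
p47  (by R16: rab, p50)
p46  (by R20: p47)
irk  (by R27: cob, p59)
fub  (by R29: irk, p56, p52)
jat  (by R32: p46, qux)
p54  (by R34: hux, p51)
p57  (by R24: fub, p50)
quo  (by R4: p57, orv, wol)
p63  (by R11: quo, p54)
gax  (by R1: p63, jat)

Yes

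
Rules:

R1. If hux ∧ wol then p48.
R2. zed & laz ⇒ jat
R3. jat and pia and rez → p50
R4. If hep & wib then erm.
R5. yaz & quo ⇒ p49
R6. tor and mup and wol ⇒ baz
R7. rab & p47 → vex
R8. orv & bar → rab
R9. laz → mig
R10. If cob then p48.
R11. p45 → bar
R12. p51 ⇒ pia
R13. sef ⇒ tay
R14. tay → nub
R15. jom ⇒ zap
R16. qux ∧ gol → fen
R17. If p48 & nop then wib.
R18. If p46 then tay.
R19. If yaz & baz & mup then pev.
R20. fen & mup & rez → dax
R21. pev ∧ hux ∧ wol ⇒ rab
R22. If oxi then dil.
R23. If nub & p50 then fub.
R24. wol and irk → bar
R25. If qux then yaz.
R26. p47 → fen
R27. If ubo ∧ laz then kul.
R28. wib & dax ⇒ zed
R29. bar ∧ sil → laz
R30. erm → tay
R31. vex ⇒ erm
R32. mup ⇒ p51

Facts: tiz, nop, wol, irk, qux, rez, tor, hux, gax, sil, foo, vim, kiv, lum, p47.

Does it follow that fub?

Forward chaining from the given facts derives: p48, wib, bar, yaz, fen, laz, mig.
The only rule concluding fub is R23, which needs nub; that is never established.

No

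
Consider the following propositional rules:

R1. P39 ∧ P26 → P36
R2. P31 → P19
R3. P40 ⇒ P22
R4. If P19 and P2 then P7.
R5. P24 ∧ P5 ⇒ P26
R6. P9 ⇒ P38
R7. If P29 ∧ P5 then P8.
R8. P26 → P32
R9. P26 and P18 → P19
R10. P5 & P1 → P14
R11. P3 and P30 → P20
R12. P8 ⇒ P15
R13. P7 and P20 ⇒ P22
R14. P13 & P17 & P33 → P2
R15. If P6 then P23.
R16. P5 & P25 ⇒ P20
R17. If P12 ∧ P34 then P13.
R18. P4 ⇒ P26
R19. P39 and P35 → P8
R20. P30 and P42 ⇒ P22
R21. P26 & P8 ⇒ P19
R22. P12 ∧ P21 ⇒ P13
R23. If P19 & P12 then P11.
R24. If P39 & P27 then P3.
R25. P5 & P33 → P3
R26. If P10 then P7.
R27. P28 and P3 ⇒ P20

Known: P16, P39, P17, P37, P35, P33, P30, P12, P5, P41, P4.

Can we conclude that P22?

Forward chaining from the given facts derives: P26, P8, P19, P11, P3, P36, P32, P20, P15.
Rules concluding P22: R3 needs P40; R13 needs P7; R20 needs P42 — none of these are established.

No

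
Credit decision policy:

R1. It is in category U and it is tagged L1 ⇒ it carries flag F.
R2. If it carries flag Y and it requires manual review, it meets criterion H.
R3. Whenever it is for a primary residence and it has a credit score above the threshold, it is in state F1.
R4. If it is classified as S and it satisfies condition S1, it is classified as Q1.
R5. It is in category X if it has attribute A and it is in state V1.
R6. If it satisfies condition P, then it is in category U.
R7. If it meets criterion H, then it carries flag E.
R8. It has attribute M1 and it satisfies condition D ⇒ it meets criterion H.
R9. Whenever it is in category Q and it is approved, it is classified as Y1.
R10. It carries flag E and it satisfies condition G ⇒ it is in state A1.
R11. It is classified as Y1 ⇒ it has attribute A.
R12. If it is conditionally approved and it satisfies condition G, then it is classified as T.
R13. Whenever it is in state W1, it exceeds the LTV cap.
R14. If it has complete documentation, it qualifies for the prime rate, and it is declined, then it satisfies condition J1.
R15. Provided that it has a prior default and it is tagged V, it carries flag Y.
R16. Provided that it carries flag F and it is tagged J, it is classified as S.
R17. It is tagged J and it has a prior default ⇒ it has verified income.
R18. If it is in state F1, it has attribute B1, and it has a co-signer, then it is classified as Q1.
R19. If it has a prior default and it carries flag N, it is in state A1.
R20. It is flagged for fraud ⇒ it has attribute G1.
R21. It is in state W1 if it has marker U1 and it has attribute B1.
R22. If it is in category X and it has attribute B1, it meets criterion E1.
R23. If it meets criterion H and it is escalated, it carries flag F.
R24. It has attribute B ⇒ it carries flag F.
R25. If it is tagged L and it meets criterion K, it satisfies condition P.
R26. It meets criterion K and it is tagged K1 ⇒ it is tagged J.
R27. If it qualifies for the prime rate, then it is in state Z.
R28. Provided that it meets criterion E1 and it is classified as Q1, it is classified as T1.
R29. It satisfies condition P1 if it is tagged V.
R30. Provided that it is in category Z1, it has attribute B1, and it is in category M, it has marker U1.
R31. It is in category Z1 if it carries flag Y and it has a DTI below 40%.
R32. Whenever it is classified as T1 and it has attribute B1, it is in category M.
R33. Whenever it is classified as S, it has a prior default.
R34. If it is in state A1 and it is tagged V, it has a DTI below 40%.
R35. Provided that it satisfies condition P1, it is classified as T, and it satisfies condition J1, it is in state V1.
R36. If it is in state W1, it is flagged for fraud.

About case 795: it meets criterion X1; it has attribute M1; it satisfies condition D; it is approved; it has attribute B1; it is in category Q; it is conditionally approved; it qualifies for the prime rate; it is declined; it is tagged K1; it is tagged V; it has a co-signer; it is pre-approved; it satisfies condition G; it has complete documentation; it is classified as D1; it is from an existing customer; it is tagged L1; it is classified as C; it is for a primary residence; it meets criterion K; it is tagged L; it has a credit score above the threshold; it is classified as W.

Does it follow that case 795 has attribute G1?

By R3 (it is for a primary residence, it has a credit score above the threshold): it is in state F1.
By R8 (it has attribute M1, it satisfies condition D): it meets criterion H.
By R9 (it is in category Q, it is approved): it is classified as Y1.
By R11 (it is classified as Y1): it has attribute A.
By R12 (it is conditionally approved, it satisfies condition G): it is classified as T.
By R14 (it has complete documentation, it qualifies for the prime rate, it is declined): it satisfies condition J1.
By R18 (it is in state F1, it has attribute B1, it has a co-signer): it is classified as Q1.
By R25 (it is tagged L, it meets criterion K): it satisfies condition P.
By R26 (it meets criterion K, it is tagged K1): it is tagged J.
By R29 (it is tagged V): it satisfies condition P1.
By R35 (it satisfies condition P1, it is classified as T, it satisfies condition J1): it is in state V1.
By R5 (it has attribute A, it is in state V1): it is in category X.
By R6 (it satisfies condition P): it is in category U.
By R7 (it meets criterion H): it carries flag E.
By R10 (it carries flag E, it satisfies condition G): it is in state A1.
By R22 (it is in category X, it has attribute B1): it meets criterion E1.
By R28 (it meets criterion E1, it is classified as Q1): it is classified as T1.
By R32 (it is classified as T1, it has attribute B1): it is in category M.
By R34 (it is in state A1, it is tagged V): it has a DTI below 40%.
By R1 (it is in category U, it is tagged L1): it carries flag F.
By R16 (it carries flag F, it is tagged J): it is classified as S.
By R33 (it is classified as S): it has a prior default.
By R15 (it has a prior default, it is tagged V): it carries flag Y.
By R31 (it carries flag Y, it has a DTI below 40%): it is in category Z1.
By R30 (it is in category Z1, it has attribute B1, it is in category M): it has marker U1.
By R21 (it has marker U1, it has attribute B1): it is in state W1.
By R36 (it is in state W1): it is flagged for fraud.
By R20 (it is flagged for fraud): it has attribute G1.

Yes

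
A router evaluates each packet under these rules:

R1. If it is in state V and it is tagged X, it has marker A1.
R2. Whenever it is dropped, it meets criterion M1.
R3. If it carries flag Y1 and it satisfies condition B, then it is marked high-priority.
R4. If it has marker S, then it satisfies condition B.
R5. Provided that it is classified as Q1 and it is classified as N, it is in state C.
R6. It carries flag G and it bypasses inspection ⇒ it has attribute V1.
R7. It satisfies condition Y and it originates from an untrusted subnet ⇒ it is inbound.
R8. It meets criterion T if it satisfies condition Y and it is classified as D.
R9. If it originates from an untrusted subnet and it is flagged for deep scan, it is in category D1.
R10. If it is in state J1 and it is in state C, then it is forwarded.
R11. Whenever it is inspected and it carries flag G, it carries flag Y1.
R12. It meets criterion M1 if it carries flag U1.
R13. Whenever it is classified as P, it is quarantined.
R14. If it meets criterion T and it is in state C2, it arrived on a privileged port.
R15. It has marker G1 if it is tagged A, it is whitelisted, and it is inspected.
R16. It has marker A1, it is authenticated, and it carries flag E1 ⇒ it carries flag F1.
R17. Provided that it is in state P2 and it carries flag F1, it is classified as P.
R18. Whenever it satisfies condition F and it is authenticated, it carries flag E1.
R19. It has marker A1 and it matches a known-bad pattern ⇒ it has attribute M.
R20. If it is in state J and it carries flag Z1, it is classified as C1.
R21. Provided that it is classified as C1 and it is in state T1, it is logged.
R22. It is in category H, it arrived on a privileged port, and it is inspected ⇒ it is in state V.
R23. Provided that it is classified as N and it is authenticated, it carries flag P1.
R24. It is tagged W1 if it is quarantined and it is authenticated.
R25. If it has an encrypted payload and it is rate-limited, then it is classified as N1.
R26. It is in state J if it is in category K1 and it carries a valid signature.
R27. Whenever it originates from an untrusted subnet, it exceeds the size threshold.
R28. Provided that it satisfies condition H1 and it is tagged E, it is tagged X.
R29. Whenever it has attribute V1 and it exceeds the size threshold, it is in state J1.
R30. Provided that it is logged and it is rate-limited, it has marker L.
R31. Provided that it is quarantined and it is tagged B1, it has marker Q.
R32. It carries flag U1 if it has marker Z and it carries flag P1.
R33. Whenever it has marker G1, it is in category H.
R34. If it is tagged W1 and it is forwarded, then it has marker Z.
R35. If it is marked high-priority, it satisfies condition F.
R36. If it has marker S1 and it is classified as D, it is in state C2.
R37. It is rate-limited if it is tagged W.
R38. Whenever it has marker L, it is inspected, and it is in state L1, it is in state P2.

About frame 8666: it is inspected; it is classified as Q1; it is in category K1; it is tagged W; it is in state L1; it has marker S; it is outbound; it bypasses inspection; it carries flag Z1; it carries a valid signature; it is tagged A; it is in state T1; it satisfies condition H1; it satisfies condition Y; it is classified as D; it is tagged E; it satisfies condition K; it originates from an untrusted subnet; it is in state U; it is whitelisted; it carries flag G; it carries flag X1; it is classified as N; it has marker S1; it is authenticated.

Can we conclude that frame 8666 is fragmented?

Forward chaining from the given facts derives: satisfies condition B, is in state C, has attribute V1, is inbound, meets criterion T, carries flag Y1, has marker G1, carries flag P1, is in state J, exceeds the size threshold, is tagged X, is in state J1, is in category H, is in state C2, is rate-limited, is marked high-priority, is forwarded, arrived on a privileged port, is classified as C1, is logged, is in state V, has marker L, satisfies condition F, is in state P2, has marker A1, carries flag E1, carries flag F1, is classified as P, is quarantined, is tagged W1, has marker Z, carries flag U1, meets criterion M1.
No rule has "it is fragmented" as its conclusion, and it is not among the given facts.

No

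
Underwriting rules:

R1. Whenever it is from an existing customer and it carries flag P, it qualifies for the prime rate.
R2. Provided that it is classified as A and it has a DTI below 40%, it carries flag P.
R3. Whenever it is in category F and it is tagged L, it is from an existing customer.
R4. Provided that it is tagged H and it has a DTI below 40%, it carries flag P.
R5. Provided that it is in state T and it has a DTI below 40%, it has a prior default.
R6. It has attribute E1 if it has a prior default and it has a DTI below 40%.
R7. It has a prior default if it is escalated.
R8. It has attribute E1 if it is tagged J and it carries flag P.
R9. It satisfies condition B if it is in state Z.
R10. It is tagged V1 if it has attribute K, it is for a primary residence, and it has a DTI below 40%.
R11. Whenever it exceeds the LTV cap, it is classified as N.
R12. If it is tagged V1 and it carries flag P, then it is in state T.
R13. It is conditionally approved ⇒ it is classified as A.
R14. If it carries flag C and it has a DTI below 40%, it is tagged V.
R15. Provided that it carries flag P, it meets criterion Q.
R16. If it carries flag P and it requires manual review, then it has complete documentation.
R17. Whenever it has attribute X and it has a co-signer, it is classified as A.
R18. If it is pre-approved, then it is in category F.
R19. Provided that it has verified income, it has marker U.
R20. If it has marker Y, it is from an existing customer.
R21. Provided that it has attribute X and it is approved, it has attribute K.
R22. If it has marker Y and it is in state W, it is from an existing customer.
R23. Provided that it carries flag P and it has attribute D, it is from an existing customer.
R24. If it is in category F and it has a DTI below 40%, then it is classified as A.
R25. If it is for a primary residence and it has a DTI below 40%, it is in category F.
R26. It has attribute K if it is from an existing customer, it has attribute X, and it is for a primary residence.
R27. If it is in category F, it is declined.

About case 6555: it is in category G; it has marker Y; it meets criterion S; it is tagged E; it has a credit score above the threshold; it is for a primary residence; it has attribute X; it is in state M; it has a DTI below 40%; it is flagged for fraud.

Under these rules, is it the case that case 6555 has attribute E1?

By R20 (it has marker Y): it is from an existing customer.
By R25 (it is for a primary residence, it has a DTI below 40%): it is in category F.
By R26 (it is from an existing customer, it has attribute X, it is for a primary residence): it has attribute K.
By R10 (it has attribute K, it is for a primary residence, it has a DTI below 40%): it is tagged V1.
By R24 (it is in category F, it has a DTI below 40%): it is classified as A.
By R2 (it is classified as A, it has a DTI below 40%): it carries flag P.
By R12 (it is tagged V1, it carries flag P): it is in state T.
By R5 (it is in state T, it has a DTI below 40%): it has a prior default.
By R6 (it has a prior default, it has a DTI below 40%): it has attribute E1.

Yes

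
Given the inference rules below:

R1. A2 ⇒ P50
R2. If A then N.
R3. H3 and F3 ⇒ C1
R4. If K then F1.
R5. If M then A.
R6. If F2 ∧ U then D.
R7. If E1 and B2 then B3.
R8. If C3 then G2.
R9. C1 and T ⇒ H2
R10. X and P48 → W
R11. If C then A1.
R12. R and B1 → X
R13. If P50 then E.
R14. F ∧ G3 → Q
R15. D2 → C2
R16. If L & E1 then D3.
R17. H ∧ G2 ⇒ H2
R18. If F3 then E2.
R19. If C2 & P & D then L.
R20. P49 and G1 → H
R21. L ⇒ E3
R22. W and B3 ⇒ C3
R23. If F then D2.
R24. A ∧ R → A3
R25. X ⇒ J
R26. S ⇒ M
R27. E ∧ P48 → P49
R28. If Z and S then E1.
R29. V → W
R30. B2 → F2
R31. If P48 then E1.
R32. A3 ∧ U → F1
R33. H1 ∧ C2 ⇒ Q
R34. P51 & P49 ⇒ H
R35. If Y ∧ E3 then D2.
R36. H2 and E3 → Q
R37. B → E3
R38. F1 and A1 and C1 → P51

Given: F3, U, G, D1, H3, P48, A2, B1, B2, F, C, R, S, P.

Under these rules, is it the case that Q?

Yes

P50  (by R1: A2)
C1  (by R3: H3, F3)
A1  (by R11: C)
X  (by R12: R, B1)
E  (by R13: P50)
D2  (by R23: F)
M  (by R26: S)
P49  (by R27: E, P48)
F2  (by R30: B2)
E1  (by R31: P48)
A  (by R5: M)
D  (by R6: F2, U)
B3  (by R7: E1, B2)
W  (by R10: X, P48)
C2  (by R15: D2)
L  (by R19: C2, P, D)
E3  (by R21: L)
C3  (by R22: W, B3)
A3  (by R24: A, R)
F1  (by R32: A3, U)
P51  (by R38: F1, A1, C1)
G2  (by R8: C3)
H  (by R34: P51, P49)
H2  (by R17: H, G2)
Q  (by R36: H2, E3)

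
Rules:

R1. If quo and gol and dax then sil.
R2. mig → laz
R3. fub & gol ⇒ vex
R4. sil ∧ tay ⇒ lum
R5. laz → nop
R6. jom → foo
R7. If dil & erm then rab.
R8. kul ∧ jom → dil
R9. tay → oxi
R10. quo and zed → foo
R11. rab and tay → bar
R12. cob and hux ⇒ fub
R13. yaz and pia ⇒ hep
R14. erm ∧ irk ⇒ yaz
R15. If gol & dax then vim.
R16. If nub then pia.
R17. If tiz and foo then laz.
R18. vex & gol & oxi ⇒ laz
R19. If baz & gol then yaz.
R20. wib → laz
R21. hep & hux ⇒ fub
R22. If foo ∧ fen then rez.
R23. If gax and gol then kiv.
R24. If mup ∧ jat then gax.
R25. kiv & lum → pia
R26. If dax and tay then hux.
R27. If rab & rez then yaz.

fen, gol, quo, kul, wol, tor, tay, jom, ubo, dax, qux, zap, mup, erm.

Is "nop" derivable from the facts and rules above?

No

Forward chaining from the given facts derives: sil, lum, foo, dil, oxi, vim, rez, hux, rab, bar, yaz.
The only rule concluding nop is R5, which needs laz; that is never established.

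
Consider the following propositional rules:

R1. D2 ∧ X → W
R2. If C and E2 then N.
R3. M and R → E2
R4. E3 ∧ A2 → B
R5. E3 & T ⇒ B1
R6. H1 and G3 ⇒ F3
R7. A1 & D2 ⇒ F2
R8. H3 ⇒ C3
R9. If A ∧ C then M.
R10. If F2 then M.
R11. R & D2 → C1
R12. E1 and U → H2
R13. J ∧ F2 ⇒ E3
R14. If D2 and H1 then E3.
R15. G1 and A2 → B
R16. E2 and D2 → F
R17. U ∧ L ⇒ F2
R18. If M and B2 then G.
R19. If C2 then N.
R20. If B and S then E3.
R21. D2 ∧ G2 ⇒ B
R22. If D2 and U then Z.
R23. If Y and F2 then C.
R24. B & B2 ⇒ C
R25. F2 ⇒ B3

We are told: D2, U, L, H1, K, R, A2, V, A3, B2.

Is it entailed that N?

E3  (by R14: D2, H1)
F2  (by R17: U, L)
B  (by R4: E3, A2)
M  (by R10: F2)
C  (by R24: B, B2)
E2  (by R3: M, R)
N  (by R2: C, E2)

Yes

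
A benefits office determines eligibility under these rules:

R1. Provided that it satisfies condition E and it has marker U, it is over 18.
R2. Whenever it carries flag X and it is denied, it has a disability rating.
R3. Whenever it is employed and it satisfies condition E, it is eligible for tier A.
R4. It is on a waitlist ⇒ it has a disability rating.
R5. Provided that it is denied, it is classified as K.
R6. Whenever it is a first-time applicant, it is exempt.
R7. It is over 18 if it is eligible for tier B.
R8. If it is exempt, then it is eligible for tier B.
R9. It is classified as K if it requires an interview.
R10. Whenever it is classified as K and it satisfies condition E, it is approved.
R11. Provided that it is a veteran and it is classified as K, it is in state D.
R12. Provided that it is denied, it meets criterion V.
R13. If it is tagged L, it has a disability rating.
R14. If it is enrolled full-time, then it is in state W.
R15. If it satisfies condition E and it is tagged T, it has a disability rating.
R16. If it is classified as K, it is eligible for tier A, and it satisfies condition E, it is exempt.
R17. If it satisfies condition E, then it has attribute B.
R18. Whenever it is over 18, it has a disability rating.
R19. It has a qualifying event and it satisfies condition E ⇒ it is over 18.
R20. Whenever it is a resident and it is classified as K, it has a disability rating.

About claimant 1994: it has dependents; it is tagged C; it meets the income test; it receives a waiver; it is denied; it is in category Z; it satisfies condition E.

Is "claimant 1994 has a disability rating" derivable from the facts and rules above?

No

Forward chaining from the given facts derives: is classified as K, is approved, meets criterion V, has attribute B.
Rules concluding "it has a disability rating": R2 needs "it carries flag X"; R4 needs "it is on a waitlist"; R13 needs "it is tagged L"; R15 needs "it is tagged T"; R18 needs "it is over 18"; R20 needs "it is a resident" — none of these are established.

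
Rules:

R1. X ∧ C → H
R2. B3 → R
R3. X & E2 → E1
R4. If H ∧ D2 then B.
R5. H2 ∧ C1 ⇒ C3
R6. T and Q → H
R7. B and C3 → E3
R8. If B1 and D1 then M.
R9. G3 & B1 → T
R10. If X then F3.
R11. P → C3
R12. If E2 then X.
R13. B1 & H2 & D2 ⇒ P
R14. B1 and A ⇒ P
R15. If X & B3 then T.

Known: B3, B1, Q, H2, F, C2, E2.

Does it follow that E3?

No

Forward chaining from the given facts derives: R, X, T, E1, H, F3.
The only rule concluding E3 is R7, which needs B; that is never established.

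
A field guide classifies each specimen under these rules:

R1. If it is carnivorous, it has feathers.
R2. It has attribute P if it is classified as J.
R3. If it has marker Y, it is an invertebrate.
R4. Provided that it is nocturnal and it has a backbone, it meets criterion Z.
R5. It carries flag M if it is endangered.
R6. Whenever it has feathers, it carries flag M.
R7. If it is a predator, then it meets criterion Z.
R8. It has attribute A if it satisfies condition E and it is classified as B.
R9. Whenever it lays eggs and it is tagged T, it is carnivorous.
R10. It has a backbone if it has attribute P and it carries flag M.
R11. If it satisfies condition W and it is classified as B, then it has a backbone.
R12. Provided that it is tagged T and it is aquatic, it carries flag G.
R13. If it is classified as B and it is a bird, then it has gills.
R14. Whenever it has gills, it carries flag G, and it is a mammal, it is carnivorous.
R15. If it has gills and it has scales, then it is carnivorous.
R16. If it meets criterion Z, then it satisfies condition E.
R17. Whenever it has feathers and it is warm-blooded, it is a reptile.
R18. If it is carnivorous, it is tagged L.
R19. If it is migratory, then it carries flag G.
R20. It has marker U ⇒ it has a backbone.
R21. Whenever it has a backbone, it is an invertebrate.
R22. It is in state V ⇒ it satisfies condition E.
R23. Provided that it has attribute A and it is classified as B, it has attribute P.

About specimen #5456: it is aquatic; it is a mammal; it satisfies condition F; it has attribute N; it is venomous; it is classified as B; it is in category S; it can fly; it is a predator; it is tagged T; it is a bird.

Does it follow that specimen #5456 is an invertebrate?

Yes

By R7 (it is a predator): it meets criterion Z.
By R12 (it is tagged T, it is aquatic): it carries flag G.
By R13 (it is classified as B, it is a bird): it has gills.
By R14 (it has gills, it carries flag G, it is a mammal): it is carnivorous.
By R16 (it meets criterion Z): it satisfies condition E.
By R1 (it is carnivorous): it has feathers.
By R6 (it has feathers): it carries flag M.
By R8 (it satisfies condition E, it is classified as B): it has attribute A.
By R23 (it has attribute A, it is classified as B): it has attribute P.
By R10 (it has attribute P, it carries flag M): it has a backbone.
By R21 (it has a backbone): it is an invertebrate.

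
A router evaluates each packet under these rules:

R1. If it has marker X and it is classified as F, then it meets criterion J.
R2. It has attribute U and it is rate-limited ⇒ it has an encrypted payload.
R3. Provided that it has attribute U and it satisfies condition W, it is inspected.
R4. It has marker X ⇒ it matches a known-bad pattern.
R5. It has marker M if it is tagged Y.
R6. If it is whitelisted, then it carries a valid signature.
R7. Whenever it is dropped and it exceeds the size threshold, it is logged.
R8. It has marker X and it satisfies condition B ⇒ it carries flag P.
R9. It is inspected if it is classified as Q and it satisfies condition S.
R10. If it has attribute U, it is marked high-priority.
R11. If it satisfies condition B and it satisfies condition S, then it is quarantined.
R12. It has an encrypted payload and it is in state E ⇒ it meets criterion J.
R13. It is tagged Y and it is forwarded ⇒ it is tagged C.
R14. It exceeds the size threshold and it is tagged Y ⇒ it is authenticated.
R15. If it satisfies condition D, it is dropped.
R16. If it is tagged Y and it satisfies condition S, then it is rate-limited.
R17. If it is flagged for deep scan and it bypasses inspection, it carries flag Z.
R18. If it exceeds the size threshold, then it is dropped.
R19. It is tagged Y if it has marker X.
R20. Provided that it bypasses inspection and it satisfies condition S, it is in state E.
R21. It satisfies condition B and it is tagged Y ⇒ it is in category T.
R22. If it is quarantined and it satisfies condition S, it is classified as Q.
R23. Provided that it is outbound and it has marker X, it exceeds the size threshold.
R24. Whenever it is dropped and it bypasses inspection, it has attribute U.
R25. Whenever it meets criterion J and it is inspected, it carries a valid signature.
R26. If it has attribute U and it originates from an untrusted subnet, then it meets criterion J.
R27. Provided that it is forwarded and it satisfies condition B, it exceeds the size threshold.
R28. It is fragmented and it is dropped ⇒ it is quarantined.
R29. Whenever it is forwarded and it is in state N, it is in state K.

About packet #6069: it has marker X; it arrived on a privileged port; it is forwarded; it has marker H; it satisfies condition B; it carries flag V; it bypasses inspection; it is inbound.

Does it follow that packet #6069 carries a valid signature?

No

Forward chaining from the given facts derives: matches a known-bad pattern, carries flag P, is tagged Y, is in category T, exceeds the size threshold, has marker M, is tagged C, is authenticated, is dropped, has attribute U, is logged, is marked high-priority.
Rules concluding "it carries a valid signature": R6 needs "it is whitelisted"; R25 needs "it meets criterion J" — none of these are established.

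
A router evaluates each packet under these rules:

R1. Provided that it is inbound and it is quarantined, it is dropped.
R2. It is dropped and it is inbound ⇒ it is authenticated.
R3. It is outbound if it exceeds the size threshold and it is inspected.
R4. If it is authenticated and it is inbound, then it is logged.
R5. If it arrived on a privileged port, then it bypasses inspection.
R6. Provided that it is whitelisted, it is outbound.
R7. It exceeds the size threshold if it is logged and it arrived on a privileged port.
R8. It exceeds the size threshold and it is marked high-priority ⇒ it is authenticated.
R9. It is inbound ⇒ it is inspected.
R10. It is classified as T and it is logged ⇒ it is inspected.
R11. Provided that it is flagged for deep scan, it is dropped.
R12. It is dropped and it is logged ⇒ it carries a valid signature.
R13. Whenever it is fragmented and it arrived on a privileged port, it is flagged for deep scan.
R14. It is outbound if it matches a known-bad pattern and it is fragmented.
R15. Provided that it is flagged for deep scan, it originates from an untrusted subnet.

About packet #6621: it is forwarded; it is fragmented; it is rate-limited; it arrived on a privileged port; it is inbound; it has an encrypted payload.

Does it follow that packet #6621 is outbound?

Yes

By R9 (it is inbound): it is inspected.
By R13 (it is fragmented, it arrived on a privileged port): it is flagged for deep scan.
By R11 (it is flagged for deep scan): it is dropped.
By R2 (it is dropped, it is inbound): it is authenticated.
By R4 (it is authenticated, it is inbound): it is logged.
By R7 (it is logged, it arrived on a privileged port): it exceeds the size threshold.
By R3 (it exceeds the size threshold, it is inspected): it is outbound.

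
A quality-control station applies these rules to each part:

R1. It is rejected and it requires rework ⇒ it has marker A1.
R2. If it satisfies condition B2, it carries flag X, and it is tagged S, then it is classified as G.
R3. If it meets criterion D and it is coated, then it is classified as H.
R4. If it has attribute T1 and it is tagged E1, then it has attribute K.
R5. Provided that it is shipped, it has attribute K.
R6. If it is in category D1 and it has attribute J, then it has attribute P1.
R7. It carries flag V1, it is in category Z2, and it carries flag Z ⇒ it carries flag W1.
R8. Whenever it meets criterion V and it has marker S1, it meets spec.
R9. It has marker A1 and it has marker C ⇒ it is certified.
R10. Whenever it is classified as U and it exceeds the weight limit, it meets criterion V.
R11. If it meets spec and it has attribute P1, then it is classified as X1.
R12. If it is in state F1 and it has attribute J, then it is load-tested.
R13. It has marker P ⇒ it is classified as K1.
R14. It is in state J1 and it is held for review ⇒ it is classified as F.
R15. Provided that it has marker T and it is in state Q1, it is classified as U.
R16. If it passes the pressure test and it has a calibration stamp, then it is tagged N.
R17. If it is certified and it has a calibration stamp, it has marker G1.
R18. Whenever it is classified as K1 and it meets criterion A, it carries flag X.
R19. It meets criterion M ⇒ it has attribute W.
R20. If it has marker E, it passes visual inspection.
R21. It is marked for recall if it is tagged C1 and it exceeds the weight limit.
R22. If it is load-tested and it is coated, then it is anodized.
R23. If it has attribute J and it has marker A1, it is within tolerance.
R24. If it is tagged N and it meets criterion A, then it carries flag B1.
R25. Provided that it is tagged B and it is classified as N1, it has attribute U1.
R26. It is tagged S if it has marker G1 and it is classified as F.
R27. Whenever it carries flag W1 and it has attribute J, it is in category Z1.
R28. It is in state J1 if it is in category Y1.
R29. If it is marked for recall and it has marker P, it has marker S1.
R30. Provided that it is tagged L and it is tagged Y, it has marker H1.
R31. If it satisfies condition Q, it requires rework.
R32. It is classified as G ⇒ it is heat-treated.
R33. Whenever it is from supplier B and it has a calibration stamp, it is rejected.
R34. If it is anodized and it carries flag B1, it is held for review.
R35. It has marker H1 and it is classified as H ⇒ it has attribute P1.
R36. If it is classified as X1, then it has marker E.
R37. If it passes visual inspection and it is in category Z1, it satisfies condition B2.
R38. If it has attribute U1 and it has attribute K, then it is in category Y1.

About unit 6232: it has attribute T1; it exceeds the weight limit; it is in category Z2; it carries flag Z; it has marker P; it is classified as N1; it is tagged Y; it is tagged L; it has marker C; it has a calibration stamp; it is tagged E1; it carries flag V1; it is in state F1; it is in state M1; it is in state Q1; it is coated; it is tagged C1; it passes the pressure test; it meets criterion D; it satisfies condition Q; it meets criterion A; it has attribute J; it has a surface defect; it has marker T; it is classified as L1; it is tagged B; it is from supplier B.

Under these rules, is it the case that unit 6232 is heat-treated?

Yes

By R3 (it meets criterion D, it is coated): it is classified as H.
By R4 (it has attribute T1, it is tagged E1): it has attribute K.
By R7 (it carries flag V1, it is in category Z2, it carries flag Z): it carries flag W1.
By R12 (it is in state F1, it has attribute J): it is load-tested.
By R13 (it has marker P): it is classified as K1.
By R15 (it has marker T, it is in state Q1): it is classified as U.
By R16 (it passes the pressure test, it has a calibration stamp): it is tagged N.
By R18 (it is classified as K1, it meets criterion A): it carries flag X.
By R21 (it is tagged C1, it exceeds the weight limit): it is marked for recall.
By R22 (it is load-tested, it is coated): it is anodized.
By R24 (it is tagged N, it meets criterion A): it carries flag B1.
By R25 (it is tagged B, it is classified as N1): it has attribute U1.
By R27 (it carries flag W1, it has attribute J): it is in category Z1.
By R29 (it is marked for recall, it has marker P): it has marker S1.
By R30 (it is tagged L, it is tagged Y): it has marker H1.
By R31 (it satisfies condition Q): it requires rework.
By R33 (it is from supplier B, it has a calibration stamp): it is rejected.
By R34 (it is anodized, it carries flag B1): it is held for review.
By R35 (it has marker H1, it is classified as H): it has attribute P1.
By R38 (it has attribute U1, it has attribute K): it is in category Y1.
By R1 (it is rejected, it requires rework): it has marker A1.
By R9 (it has marker A1, it has marker C): it is certified.
By R10 (it is classified as U, it exceeds the weight limit): it meets criterion V.
By R17 (it is certified, it has a calibration stamp): it has marker G1.
By R28 (it is in category Y1): it is in state J1.
By R8 (it meets criterion V, it has marker S1): it meets spec.
By R11 (it meets spec, it has attribute P1): it is classified as X1.
By R14 (it is in state J1, it is held for review): it is classified as F.
By R26 (it has marker G1, it is classified as F): it is tagged S.
By R36 (it is classified as X1): it has marker E.
By R20 (it has marker E): it passes visual inspection.
By R37 (it passes visual inspection, it is in category Z1): it satisfies condition B2.
By R2 (it satisfies condition B2, it carries flag X, it is tagged S): it is classified as G.
By R32 (it is classified as G): it is heat-treated.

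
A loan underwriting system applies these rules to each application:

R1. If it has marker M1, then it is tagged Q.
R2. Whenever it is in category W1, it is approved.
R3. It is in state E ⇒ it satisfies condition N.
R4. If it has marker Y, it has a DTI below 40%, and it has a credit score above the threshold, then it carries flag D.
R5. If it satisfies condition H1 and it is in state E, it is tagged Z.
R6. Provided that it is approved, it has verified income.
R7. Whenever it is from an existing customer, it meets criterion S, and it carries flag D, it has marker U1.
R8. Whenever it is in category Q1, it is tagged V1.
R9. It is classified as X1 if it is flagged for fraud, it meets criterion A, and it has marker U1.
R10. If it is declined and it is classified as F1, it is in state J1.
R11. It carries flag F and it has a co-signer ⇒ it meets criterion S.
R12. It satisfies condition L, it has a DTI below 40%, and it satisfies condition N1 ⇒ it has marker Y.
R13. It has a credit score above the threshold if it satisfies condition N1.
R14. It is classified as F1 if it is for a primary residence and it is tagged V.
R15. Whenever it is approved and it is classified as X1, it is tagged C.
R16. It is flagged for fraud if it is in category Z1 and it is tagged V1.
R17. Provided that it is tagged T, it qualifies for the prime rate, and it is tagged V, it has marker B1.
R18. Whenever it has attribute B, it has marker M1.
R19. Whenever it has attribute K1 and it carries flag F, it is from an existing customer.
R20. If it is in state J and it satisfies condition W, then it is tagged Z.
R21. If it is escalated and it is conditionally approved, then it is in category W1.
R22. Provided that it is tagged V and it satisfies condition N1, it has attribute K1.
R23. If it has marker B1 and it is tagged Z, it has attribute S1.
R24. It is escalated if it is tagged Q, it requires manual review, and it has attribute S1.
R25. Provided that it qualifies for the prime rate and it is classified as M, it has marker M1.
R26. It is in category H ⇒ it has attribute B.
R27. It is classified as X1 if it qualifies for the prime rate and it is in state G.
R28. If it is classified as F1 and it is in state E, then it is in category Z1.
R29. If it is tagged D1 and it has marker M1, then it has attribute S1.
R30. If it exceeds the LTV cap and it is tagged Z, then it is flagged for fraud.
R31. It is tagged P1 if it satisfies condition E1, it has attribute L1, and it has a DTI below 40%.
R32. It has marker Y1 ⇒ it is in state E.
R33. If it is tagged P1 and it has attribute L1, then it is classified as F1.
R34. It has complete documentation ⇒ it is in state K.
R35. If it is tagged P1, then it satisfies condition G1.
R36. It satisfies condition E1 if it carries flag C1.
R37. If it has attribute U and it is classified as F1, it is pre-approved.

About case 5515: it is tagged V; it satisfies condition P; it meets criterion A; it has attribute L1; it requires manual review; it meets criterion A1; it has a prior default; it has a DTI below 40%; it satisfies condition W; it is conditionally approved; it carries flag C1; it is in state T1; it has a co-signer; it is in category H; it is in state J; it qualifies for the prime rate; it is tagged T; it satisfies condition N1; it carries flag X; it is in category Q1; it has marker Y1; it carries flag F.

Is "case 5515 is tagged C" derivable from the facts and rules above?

No

Forward chaining from the given facts derives: is tagged V1, meets criterion S, has a credit score above the threshold, has marker B1, is tagged Z, has attribute K1, has attribute S1, has attribute B, is in state E, satisfies condition E1, satisfies condition N, has marker M1, is from an existing customer, is tagged P1, is classified as F1, satisfies condition G1, is tagged Q, is escalated, is in category Z1, is flagged for fraud, is in category W1, is approved, has verified income.
The only rule concluding "it is tagged C" is R15, which needs "it is classified as X1"; that is never established.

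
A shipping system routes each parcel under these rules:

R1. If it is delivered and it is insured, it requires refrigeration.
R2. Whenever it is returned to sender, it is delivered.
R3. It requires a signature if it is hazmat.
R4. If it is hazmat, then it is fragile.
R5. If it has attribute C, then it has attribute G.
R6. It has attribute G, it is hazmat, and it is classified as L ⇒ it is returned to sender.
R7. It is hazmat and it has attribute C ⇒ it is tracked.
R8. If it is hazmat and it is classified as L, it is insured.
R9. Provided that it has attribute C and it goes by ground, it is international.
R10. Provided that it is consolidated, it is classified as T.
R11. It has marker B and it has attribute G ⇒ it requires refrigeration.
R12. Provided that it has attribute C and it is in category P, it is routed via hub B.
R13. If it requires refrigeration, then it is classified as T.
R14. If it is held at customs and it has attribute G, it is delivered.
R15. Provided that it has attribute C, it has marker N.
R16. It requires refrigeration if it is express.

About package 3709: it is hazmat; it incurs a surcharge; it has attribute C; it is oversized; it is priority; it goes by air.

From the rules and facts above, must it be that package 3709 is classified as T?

Forward chaining from the given facts derives: requires a signature, is fragile, has attribute G, is tracked, has marker N.
Rules concluding "it is classified as T": R10 needs "it is consolidated"; R13 needs "it requires refrigeration" — none of these are established.

No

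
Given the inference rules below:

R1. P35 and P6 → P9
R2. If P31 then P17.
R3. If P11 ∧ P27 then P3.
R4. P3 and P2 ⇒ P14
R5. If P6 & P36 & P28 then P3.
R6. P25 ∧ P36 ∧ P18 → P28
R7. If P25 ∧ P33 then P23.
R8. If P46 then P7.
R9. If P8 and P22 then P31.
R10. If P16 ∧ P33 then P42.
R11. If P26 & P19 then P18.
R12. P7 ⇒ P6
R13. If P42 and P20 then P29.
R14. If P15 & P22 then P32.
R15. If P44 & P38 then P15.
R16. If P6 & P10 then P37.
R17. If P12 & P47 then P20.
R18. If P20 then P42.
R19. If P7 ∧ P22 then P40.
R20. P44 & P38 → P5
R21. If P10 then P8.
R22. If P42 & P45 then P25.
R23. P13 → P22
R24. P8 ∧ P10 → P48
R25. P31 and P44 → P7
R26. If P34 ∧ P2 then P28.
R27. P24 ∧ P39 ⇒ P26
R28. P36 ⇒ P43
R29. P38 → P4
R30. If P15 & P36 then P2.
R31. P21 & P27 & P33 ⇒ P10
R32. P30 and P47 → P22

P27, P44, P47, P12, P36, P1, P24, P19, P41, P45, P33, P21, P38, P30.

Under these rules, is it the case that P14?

No

Forward chaining from the given facts derives: P15, P20, P42, P5, P25, P43, P4, P2, P10, P22, P23, P29, P32, P8, P48, P31, P7, P17, P6, P37, P40.
The only rule concluding P14 is R4, which needs P3; that is never established.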